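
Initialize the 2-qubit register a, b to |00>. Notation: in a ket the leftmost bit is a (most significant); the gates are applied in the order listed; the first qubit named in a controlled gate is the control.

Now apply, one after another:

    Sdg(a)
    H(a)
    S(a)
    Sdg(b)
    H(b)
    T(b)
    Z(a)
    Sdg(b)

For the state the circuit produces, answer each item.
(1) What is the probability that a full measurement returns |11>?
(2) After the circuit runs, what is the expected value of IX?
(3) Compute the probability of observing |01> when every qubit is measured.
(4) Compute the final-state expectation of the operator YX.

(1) Outcome |11> occurs with probability 1/4.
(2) The observable IX averages to sqrt(2)/2.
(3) Outcome |01> occurs with probability 1/4.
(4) The observable YX averages to -sqrt(2)/2.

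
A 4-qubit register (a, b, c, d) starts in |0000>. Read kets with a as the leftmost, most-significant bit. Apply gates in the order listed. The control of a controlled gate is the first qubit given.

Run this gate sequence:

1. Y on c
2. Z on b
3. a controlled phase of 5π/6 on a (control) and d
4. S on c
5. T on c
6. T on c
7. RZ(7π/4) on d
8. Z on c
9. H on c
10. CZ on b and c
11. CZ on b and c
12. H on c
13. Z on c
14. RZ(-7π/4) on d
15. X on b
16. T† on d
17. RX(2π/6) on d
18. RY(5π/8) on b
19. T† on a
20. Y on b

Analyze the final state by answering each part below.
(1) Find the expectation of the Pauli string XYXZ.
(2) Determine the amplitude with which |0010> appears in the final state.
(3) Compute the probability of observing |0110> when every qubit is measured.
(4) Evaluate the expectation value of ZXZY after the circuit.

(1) The expectation value of XYXZ is 0. Key observation: gates 7-14 undo each other exactly, leaving only the rest of the circuit to track.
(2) The amplitude on |0010> is -sqrt(3)*cos(5*pi/16)/2.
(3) Outcome |0110> occurs with probability 3*sqrt(2 - sqrt(2))/16 + 3/8.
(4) The observable ZXZY averages to sqrt(3*sqrt(2) + 6)/4.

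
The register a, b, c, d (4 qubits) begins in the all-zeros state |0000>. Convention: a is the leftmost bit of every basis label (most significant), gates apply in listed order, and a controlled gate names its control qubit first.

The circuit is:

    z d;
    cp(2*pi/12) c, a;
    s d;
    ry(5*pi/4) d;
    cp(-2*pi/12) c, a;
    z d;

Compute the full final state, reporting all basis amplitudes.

After the circuit, the state carries amplitude -sqrt(2 - sqrt(2))/2 on |0000>, -sqrt(sqrt(2) + 2)/2 on |0001>, and 0 on every other basis state.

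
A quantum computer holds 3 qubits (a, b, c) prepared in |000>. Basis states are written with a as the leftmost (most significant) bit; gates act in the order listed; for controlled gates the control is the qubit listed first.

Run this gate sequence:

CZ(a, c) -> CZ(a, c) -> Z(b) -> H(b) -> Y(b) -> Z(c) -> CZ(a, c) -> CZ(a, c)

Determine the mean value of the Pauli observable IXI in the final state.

The expectation value of IXI is -1.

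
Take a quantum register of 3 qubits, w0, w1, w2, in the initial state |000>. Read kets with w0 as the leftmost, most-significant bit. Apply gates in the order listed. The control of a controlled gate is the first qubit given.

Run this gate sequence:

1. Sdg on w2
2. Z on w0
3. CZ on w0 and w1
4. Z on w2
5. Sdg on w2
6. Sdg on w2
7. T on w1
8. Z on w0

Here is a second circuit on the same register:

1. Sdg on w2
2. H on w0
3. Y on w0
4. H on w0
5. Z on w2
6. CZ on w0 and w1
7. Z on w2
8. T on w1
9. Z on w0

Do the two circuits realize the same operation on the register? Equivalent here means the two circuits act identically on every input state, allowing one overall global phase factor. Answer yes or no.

No: there is an input state on which the two circuits produce genuinely different outputs (not merely differing by a phase).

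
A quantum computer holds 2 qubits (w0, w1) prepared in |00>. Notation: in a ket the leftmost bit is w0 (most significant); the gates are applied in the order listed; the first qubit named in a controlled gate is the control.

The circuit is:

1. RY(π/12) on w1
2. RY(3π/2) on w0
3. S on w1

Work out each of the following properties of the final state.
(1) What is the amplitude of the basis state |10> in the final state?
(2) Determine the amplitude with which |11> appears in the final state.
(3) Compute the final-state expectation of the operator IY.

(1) |10> carries amplitude sqrt(4 - 2*sqrt(2))/8 + sqrt(6*sqrt(2) + 12)/8 in the final state.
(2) |11> carries amplitude -I*sqrt(12 - 6*sqrt(2))/8 + I*sqrt(2*sqrt(2) + 4)/8 in the final state.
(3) The observable IY averages to -sqrt(2)/4 + sqrt(6)/4.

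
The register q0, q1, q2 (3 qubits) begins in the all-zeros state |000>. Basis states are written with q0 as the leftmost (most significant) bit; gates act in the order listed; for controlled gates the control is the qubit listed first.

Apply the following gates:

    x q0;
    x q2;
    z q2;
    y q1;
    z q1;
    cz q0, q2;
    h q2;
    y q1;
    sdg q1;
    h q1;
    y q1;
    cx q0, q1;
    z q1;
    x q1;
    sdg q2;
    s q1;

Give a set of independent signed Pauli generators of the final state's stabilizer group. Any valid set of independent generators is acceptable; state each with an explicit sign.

One valid set of independent stabilizer generators is +IYI, +IIY, -ZII (any independent generating set of the same group is equally correct).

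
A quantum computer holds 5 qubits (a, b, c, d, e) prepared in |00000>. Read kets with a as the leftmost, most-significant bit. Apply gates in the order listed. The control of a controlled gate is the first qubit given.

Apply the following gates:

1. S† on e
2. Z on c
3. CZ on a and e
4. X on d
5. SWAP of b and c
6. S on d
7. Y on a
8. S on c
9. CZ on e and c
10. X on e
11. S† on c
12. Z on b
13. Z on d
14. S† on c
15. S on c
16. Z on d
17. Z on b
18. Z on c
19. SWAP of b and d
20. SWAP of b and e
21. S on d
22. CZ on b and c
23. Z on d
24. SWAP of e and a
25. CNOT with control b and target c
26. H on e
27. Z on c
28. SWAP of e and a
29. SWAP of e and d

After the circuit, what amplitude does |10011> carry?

The amplitude on |10011> is 0. Key observation: gates 12-17 undo each other exactly, leaving only the rest of the circuit to track.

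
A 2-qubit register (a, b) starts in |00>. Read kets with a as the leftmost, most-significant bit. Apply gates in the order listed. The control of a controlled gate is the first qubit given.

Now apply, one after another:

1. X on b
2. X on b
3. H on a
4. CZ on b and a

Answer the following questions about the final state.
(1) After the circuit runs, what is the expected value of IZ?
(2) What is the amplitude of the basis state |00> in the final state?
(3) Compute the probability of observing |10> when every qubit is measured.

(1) The expectation value of IZ is 1. Key observation: the block from step 1 through step 2 cancels to the identity and can be dropped.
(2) The final state's coefficient on |00> equals sqrt(2)/2.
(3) Outcome |10> occurs with probability 1/2.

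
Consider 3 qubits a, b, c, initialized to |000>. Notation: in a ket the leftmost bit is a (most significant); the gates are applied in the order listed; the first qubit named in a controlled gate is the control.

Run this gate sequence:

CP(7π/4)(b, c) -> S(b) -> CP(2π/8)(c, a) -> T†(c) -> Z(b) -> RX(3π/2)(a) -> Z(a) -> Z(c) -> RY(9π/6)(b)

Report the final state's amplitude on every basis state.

The final amplitudes are 1/2 on |000>, 0 on |001>, -1/2 on |010>, 0 on |011>, -I/2 on |100>, 0 on |101>, I/2 on |110>, 0 on |111>.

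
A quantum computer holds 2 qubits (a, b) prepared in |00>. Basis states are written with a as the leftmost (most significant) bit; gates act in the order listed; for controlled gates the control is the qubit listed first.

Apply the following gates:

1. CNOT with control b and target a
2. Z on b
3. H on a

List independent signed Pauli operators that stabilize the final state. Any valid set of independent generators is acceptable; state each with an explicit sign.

One valid set of independent stabilizer generators is +XI, +IZ (any independent generating set of the same group is equally correct).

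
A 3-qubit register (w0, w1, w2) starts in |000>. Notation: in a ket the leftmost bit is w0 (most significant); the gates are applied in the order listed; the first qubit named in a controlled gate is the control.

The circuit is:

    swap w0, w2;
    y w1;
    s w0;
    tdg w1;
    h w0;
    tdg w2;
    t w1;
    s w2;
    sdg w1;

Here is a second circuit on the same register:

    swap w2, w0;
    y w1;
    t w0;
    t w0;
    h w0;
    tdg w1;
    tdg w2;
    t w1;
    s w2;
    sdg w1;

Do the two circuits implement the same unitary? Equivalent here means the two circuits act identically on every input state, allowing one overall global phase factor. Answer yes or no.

Yes: on every input state the two circuits agree up to one overall phase factor.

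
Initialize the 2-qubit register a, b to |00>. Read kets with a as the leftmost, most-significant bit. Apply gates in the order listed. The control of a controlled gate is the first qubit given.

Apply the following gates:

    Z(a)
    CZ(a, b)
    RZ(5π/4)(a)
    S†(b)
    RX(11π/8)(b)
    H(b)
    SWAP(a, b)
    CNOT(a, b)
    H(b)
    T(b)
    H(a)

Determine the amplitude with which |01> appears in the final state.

The amplitude on |01> is -sqrt(2)*exp(I*pi/8)*sin(5*pi/16)/2.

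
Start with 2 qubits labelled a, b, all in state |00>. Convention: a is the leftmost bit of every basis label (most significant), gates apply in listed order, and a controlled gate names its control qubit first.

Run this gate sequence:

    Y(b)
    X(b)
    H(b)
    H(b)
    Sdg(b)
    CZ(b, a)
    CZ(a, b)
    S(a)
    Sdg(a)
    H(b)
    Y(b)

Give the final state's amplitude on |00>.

The final state's coefficient on |00> equals sqrt(2)/2.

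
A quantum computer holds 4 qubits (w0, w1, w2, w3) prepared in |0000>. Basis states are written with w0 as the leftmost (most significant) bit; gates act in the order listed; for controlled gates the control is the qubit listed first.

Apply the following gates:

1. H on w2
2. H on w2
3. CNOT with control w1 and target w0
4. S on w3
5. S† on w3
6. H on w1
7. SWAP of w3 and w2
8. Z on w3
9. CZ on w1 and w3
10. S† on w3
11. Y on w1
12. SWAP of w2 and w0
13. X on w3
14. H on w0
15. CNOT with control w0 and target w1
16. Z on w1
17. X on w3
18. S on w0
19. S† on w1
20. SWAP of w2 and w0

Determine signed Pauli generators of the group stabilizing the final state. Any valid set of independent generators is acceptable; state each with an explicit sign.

One valid set of independent stabilizer generators is -IYII, -IIYI, +ZIII, +IIIZ (any independent generating set of the same group is equally correct). Key observation: gates 4-5 undo each other exactly, leaving only the rest of the circuit to track.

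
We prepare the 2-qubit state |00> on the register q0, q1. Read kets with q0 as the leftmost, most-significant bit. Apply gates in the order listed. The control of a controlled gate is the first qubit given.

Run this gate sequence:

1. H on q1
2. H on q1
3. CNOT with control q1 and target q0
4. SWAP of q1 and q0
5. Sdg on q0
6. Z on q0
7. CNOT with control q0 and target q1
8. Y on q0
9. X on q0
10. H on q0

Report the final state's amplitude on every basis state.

The final amplitudes are sqrt(2)*I/2 on |00>, 0 on |01>, sqrt(2)*I/2 on |10>, 0 on |11>.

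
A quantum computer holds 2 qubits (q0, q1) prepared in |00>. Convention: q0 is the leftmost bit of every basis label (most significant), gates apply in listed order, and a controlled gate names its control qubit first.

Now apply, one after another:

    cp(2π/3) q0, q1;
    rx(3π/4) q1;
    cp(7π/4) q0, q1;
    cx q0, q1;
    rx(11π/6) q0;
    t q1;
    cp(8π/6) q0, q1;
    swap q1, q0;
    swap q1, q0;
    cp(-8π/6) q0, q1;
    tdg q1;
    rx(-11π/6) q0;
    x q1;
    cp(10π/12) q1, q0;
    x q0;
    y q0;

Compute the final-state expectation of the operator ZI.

In the final state, ZI has expectation 1.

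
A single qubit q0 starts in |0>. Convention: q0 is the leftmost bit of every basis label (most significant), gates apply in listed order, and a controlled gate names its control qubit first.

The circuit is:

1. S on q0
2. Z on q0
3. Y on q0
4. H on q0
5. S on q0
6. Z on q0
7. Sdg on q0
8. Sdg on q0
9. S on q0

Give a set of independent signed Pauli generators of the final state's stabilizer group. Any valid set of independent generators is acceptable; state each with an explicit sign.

The stabilizer group can be generated by +X, among other valid generating sets.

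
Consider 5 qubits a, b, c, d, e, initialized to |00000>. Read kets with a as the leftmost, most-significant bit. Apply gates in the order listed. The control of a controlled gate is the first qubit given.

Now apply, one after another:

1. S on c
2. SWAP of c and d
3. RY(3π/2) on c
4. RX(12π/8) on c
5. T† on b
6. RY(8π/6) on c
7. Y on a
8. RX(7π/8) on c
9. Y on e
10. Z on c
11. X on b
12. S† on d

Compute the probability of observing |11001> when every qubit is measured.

The probability of measuring |11001> is sqrt(3*sqrt(2) + 6)/8 + 1/2.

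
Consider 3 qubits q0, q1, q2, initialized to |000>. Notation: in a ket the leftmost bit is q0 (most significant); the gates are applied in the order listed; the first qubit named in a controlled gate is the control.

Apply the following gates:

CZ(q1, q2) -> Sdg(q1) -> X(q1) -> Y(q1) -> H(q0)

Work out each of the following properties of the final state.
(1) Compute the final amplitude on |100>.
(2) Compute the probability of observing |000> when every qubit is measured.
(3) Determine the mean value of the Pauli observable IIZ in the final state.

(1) The amplitude on |100> is -sqrt(2)*I/2.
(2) The probability of measuring |000> is 1/2.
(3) The observable IIZ averages to 1.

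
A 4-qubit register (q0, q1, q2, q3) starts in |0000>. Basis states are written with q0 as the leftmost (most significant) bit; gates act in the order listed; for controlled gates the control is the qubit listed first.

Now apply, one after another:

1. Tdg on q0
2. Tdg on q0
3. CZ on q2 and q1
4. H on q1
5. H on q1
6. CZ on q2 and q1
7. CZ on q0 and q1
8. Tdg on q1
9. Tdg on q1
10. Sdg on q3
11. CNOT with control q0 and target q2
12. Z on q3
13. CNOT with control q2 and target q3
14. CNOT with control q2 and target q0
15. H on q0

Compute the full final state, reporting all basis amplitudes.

The resulting statevector has amplitude sqrt(2)/2 on |0000>, sqrt(2)/2 on |1000>, and 0 on every other basis state. Key observation: steps 3-6 multiply out to the identity, so the circuit reduces to the remaining gates.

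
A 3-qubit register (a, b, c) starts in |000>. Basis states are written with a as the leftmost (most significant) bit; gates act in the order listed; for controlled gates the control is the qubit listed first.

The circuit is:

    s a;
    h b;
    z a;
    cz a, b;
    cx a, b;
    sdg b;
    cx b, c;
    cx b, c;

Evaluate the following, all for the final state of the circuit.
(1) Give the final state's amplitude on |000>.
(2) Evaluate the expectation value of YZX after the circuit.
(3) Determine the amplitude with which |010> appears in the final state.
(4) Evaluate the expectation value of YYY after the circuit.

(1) The amplitude on |000> is sqrt(2)/2.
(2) In the final state, YZX has expectation 0.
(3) The amplitude on |010> is -sqrt(2)*I/2.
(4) The observable YYY averages to 0.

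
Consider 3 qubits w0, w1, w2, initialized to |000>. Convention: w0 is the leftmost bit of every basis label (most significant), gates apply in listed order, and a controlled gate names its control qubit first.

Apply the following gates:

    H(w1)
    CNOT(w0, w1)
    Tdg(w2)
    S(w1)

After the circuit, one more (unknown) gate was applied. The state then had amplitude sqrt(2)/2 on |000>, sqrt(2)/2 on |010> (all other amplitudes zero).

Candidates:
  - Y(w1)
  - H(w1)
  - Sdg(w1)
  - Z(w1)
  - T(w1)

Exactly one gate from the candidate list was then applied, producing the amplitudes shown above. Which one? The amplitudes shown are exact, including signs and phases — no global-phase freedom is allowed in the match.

The applied gate was Sdg(w1).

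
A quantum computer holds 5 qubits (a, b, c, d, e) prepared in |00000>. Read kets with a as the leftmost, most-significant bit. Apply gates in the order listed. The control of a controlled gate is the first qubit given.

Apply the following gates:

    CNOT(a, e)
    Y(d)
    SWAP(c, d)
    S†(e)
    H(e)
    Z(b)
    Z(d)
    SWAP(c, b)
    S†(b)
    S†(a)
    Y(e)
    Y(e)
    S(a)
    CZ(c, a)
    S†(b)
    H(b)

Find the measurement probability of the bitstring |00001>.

The probability of measuring |00001> is 1/4. Key observation: the block from step 10 through step 13 cancels to the identity and can be dropped.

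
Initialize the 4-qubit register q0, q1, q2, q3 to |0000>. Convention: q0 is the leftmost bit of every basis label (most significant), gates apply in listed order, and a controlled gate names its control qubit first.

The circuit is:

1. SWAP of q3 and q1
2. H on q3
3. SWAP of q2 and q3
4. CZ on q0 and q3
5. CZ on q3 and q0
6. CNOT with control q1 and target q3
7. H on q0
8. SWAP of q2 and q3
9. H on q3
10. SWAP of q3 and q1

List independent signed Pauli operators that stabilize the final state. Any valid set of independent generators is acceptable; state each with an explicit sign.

The final state is stabilized by the group generated by +XIII, +IZII, +IIZI, +IIIZ; other independent generating sets are equally valid.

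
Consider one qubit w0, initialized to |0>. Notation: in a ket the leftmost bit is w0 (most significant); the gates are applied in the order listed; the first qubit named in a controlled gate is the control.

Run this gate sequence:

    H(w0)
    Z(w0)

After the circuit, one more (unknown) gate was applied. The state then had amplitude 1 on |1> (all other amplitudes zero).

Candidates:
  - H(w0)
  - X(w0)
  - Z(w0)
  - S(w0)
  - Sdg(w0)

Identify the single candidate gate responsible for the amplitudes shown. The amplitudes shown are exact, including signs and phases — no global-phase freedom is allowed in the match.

It was H(w0) that produced the state shown.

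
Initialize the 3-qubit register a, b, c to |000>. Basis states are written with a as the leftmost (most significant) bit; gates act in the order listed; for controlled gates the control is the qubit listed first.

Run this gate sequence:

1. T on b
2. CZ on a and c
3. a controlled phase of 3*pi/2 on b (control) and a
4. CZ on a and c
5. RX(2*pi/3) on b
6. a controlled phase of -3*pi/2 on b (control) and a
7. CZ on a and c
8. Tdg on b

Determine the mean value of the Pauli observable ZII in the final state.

The observable ZII averages to 1.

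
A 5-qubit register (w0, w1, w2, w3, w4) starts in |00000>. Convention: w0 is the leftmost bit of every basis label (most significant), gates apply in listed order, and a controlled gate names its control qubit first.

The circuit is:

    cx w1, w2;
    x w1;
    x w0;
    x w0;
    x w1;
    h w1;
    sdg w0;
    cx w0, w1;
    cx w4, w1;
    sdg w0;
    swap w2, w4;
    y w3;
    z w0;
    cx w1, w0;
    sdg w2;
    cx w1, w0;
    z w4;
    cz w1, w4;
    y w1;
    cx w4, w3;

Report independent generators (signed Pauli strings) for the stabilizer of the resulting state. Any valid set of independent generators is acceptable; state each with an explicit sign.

The final state is stabilized by the group generated by -IXIII, +ZIIII, +IIZII, -IIIZI, +IIIIZ; other independent generating sets are equally valid.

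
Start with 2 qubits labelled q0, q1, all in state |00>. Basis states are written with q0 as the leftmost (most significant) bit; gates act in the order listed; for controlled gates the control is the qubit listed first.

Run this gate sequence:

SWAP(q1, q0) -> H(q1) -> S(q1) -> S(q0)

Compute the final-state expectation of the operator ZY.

The observable ZY averages to 1.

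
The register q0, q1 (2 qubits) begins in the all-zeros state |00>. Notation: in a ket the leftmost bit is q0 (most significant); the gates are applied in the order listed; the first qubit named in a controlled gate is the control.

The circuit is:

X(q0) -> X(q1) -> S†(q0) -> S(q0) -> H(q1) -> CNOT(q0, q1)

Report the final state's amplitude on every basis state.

The final amplitudes are 0 on |00>, 0 on |01>, -sqrt(2)/2 on |10>, sqrt(2)/2 on |11>.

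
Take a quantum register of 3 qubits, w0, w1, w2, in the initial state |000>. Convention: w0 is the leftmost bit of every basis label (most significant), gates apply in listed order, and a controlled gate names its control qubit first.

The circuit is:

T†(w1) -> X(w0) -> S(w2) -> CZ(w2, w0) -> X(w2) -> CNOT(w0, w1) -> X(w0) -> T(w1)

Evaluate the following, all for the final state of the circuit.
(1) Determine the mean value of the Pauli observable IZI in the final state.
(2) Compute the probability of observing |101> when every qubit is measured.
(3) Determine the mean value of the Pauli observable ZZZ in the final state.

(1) In the final state, IZI has expectation -1.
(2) Outcome |101> occurs with probability 0.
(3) In the final state, ZZZ has expectation 1.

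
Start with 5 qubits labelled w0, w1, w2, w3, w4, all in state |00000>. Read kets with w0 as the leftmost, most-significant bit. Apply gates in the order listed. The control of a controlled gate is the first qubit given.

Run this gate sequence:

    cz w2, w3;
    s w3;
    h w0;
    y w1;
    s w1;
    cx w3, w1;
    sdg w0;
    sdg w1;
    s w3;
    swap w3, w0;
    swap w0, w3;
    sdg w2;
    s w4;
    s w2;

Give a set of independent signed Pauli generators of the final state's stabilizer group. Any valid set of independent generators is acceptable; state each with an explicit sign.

The stabilizer group can be generated by -YIIII, -IZIII, +IIZII, +IIIZI, +IIIIZ, among other valid generating sets.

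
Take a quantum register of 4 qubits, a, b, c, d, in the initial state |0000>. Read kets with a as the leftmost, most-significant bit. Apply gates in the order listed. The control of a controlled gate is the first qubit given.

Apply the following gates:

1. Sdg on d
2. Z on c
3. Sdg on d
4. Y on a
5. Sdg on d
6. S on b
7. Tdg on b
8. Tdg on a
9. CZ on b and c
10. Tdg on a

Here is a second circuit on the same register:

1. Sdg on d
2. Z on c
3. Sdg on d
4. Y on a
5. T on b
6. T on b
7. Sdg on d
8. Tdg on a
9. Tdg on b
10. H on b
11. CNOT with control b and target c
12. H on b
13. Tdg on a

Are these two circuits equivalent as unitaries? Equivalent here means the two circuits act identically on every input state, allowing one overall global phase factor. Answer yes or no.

No: there is an input state on which the two circuits produce genuinely different outputs (not merely differing by a phase).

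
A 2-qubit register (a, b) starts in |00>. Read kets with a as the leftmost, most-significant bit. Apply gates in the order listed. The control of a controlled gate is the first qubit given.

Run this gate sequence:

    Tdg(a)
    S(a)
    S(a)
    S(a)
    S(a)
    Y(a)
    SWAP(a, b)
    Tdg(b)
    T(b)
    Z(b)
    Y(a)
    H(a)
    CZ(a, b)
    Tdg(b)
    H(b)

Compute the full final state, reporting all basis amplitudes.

After the circuit, the state carries amplitude -exp(3*I*pi/4)/2 on |00>, exp(3*I*pi/4)/2 on |01>, -exp(3*I*pi/4)/2 on |10>, exp(3*I*pi/4)/2 on |11>.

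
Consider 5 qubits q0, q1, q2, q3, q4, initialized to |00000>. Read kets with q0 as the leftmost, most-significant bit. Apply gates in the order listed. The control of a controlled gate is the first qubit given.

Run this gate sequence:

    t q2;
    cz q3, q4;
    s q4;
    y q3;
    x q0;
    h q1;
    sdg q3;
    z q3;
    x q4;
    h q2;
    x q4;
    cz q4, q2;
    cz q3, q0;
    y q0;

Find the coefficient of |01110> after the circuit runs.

The amplitude on |01110> is -I/2.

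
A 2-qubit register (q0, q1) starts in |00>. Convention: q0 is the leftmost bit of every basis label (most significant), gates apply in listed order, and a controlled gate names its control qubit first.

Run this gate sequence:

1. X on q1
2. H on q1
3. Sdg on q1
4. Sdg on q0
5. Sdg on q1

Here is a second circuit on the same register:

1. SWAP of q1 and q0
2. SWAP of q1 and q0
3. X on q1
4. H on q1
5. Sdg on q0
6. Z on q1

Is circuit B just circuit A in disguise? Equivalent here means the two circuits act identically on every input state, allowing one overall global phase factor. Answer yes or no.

Yes, they are equivalent — the unitaries differ by at most a global phase.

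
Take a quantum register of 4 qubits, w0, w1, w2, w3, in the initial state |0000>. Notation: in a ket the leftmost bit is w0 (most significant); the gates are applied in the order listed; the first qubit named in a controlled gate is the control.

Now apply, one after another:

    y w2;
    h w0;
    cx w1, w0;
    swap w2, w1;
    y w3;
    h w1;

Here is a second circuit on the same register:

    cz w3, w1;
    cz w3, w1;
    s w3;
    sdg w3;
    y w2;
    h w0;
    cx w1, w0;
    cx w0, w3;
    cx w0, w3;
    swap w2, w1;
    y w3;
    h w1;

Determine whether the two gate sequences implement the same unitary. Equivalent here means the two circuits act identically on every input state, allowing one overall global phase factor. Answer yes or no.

Yes, they are equivalent — the unitaries differ by at most a global phase.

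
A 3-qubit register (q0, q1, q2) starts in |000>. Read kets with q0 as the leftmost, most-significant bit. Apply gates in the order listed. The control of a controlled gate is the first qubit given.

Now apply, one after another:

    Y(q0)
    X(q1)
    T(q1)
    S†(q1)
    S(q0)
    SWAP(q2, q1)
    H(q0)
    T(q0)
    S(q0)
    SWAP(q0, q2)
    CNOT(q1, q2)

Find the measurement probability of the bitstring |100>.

Outcome |100> occurs with probability 1/2.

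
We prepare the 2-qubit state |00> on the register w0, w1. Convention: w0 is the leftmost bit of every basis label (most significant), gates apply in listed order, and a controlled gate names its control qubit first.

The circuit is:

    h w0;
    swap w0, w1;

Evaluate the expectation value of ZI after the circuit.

In the final state, ZI has expectation 1.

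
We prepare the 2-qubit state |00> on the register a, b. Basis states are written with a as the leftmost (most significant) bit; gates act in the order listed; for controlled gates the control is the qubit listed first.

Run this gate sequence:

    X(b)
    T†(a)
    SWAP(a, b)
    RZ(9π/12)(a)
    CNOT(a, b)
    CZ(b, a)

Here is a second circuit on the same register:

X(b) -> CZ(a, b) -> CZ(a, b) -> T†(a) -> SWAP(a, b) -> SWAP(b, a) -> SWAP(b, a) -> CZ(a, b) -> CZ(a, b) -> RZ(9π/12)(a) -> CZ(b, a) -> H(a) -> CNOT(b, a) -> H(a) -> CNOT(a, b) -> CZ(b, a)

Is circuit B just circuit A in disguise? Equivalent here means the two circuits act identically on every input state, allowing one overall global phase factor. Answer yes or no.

Yes — the two circuits implement the same unitary up to a global phase.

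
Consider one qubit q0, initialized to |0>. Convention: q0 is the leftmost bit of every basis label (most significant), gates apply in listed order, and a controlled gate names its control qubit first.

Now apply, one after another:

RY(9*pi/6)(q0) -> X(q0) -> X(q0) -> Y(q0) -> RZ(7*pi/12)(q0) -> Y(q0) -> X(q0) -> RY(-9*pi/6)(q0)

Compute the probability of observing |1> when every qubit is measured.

Outcome |1> occurs with probability -sqrt(2)/8 + sqrt(6)/8 + 1/2.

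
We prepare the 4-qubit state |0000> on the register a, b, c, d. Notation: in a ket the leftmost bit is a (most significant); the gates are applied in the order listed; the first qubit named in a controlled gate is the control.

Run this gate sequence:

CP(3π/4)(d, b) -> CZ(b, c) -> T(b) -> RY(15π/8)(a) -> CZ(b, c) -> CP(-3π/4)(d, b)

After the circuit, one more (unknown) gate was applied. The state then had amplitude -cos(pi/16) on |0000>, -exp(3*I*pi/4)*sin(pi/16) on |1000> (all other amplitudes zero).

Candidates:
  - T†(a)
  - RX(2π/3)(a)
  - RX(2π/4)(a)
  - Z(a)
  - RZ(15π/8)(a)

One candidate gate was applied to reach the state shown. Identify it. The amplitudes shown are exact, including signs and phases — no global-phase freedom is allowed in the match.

The applied gate was T†(a).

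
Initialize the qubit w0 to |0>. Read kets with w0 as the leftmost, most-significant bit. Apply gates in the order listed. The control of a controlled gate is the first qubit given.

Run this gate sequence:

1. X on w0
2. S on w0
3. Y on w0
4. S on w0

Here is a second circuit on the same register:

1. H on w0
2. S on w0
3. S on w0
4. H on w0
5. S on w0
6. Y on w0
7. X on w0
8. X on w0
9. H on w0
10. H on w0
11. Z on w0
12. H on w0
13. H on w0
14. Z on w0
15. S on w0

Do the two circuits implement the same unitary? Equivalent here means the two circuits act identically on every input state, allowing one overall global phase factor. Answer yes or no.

Yes — the two circuits implement the same unitary up to a global phase.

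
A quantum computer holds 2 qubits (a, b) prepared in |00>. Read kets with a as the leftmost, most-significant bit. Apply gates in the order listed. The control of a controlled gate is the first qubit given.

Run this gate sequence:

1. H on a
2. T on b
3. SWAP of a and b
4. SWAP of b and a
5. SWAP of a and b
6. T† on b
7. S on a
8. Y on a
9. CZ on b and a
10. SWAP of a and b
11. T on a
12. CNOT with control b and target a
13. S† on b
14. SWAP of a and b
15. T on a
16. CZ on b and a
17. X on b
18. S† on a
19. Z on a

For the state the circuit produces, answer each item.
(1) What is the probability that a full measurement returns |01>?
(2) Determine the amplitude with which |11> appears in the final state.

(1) Outcome |01> occurs with probability 0.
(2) The amplitude on |11> is -sqrt(2)*exp(3*I*pi/4)/2.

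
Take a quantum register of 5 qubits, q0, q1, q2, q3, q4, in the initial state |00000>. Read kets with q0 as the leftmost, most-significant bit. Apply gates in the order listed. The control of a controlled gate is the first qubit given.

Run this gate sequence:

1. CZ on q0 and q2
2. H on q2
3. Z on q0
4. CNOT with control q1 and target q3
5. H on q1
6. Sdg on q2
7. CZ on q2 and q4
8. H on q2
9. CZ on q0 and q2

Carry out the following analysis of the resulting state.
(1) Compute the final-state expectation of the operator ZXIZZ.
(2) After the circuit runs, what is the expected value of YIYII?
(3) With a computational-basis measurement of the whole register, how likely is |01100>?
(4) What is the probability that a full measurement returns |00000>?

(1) In the final state, ZXIZZ has expectation 1.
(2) In the final state, YIYII has expectation 0.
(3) A full measurement returns |01100> with probability 1/4.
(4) A full measurement returns |00000> with probability 1/4.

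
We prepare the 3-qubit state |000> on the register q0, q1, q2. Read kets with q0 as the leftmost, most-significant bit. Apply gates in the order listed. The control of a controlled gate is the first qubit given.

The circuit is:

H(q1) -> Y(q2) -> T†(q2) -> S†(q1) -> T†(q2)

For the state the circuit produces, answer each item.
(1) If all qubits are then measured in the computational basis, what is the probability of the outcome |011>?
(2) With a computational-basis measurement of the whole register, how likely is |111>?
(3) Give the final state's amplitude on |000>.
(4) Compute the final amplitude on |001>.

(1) Outcome |011> occurs with probability 1/2.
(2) Outcome |111> occurs with probability 0.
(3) The final state's coefficient on |000> equals 0.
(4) The amplitude on |001> is sqrt(2)/2.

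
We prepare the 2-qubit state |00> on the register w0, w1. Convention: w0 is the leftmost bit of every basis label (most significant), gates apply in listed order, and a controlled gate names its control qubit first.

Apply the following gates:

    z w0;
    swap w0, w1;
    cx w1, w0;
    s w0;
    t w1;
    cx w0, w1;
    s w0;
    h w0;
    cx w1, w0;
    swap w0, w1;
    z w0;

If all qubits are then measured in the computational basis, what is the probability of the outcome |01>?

A full measurement returns |01> with probability 1/2.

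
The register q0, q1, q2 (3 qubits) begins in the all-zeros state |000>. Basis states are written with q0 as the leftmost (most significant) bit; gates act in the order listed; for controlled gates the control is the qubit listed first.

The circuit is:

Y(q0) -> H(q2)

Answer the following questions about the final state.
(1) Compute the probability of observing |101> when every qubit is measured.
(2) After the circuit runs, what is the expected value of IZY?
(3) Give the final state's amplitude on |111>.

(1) Outcome |101> occurs with probability 1/2.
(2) The observable IZY averages to 0.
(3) |111> carries amplitude 0 in the final state.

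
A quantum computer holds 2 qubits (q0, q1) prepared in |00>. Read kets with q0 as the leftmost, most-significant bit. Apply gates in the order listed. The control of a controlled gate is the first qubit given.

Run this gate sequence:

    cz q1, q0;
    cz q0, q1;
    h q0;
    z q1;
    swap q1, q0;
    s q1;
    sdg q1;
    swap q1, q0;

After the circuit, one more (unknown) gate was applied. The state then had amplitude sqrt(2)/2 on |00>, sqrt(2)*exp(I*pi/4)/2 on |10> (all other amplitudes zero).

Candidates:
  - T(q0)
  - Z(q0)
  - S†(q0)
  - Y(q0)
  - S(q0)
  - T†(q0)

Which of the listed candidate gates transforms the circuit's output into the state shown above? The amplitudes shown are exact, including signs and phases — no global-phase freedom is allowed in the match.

It was T(q0) that produced the state shown.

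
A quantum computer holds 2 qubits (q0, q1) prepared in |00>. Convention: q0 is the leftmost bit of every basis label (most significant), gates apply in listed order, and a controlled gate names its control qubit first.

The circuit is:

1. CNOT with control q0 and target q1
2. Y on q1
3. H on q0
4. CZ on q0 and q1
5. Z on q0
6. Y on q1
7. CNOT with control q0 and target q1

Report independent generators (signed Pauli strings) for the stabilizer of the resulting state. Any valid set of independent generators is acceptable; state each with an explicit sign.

The stabilizer group can be generated by +XX, +ZZ, among other valid generating sets.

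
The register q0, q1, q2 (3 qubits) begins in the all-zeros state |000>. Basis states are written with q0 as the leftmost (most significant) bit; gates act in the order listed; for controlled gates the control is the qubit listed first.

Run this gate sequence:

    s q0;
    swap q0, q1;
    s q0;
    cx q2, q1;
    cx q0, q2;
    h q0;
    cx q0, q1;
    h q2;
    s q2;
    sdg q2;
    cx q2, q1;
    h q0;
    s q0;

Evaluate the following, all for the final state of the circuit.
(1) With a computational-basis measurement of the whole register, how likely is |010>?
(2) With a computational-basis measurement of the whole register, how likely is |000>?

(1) The probability of measuring |010> is 1/8.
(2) A full measurement returns |000> with probability 1/8.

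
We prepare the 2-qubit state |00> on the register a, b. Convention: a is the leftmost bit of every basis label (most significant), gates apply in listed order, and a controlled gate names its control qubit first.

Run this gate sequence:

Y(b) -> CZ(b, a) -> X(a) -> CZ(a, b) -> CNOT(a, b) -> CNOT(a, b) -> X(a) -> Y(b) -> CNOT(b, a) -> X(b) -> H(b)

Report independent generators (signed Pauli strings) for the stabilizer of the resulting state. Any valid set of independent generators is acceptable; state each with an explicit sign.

The final state is stabilized by the group generated by -IX, +ZI; other independent generating sets are equally valid.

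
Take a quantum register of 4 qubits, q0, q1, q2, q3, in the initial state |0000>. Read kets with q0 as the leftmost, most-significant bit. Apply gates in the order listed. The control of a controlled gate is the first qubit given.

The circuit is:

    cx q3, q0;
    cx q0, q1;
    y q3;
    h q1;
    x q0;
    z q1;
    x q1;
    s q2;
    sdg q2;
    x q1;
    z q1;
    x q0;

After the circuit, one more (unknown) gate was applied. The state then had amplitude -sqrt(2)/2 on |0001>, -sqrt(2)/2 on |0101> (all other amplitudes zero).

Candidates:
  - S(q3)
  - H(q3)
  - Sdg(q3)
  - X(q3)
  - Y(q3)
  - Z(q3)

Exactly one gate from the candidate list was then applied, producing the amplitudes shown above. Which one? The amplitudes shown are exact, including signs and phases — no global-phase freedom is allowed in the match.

The unique candidate consistent with the amplitudes is S(q3).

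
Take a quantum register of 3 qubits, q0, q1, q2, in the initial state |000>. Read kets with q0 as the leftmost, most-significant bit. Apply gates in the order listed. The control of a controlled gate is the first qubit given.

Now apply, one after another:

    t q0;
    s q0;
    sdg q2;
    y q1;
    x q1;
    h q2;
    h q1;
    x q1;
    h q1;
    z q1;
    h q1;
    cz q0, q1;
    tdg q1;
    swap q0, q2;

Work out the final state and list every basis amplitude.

After the circuit, the state carries amplitude I/2 on |000>, 0 on |001>, exp(I*pi/4)/2 on |010>, 0 on |011>, I/2 on |100>, 0 on |101>, exp(I*pi/4)/2 on |110>, 0 on |111>. Key observation: steps 7-10 multiply out to the identity, so the circuit reduces to the remaining gates.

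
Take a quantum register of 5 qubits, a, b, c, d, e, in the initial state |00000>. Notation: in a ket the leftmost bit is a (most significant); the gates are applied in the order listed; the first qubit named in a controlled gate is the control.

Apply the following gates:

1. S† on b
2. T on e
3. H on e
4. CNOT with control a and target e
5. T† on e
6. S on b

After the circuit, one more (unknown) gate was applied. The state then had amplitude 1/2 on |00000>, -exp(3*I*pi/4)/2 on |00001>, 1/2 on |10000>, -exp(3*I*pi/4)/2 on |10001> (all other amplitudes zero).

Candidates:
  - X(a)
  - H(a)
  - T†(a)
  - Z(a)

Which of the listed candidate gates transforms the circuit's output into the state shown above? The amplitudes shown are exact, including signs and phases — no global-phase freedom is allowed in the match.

It was H(a) that produced the state shown.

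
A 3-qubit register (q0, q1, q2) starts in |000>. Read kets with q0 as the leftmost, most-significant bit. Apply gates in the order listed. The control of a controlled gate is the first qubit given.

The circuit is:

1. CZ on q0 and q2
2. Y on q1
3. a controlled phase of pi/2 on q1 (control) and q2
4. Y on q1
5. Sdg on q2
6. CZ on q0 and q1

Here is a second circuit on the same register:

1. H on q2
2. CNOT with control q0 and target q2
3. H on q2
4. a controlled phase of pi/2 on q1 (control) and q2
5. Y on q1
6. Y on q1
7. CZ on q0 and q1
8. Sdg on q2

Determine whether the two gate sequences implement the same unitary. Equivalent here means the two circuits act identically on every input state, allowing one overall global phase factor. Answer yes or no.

No: there is an input state on which the two circuits produce genuinely different outputs (not merely differing by a phase).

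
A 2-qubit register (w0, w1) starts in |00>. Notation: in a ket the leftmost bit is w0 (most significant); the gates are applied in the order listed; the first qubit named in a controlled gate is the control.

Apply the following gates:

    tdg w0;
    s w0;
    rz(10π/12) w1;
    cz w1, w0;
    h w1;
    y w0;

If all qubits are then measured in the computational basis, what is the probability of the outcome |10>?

A full measurement returns |10> with probability 1/2.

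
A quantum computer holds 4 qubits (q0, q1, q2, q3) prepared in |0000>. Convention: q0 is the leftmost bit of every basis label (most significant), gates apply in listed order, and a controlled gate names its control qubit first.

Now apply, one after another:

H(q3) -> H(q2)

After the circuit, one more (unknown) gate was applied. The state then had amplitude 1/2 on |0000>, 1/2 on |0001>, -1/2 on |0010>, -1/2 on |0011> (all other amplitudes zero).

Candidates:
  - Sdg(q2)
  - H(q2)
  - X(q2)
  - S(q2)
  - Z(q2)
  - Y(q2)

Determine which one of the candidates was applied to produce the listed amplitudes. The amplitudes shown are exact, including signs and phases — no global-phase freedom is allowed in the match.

The applied gate was Z(q2).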